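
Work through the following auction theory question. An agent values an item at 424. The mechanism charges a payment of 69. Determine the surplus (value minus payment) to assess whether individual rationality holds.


Step 1: Surplus = value - payment = 424 - 69 = 355
Step 2: IR is satisfied (surplus >= 0)

355


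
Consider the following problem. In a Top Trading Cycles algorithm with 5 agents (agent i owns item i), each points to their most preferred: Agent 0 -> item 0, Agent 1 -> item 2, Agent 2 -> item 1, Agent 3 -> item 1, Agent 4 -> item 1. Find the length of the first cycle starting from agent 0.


Step 1: Trace the pointer graph from agent 0: 0 -> 0
Step 2: A cycle is detected when we revisit agent 0
Step 3: The cycle is: 0 -> 0
Step 4: Cycle length = 1

1


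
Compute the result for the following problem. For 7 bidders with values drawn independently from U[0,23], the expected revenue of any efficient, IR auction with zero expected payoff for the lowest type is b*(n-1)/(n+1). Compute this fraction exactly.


Step 1: By Revenue Equivalence, expected revenue = b*(n-1)/(n+1)
Step 2: Substituting n = 7, b = 23
Step 3: Revenue = 23*(7-1)/(7+1) = 23*6/8
Step 4: Revenue = 138/8 = 69/4

69/4


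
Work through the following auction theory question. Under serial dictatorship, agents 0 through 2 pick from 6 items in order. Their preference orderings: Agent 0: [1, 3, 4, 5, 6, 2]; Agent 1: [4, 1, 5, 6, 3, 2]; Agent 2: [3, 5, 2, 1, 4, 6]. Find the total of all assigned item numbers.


Step 1: Agent 0 picks item 1
Step 2: Agent 1 picks item 4
Step 3: Agent 2 picks item 3
Step 4: Sum = 1 + 4 + 3 = 8

8


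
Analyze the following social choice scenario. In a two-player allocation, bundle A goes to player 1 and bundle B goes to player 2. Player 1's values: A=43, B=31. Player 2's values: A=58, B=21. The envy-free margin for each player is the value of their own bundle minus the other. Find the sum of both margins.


Step 1: Player 1's margin = v1(A) - v1(B) = 43 - 31 = 12
Step 2: Player 2's margin = v2(B) - v2(A) = 21 - 58 = -37
Step 3: Total margin = 12 + -37 = -25

-25


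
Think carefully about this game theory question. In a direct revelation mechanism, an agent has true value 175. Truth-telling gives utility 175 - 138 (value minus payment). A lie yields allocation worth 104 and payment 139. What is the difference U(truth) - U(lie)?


Step 1: U(truth) = value - payment = 175 - 138 = 37
Step 2: U(lie) = allocation - payment = 104 - 139 = -35
Step 3: IC gap = 37 - (-35) = 72

72


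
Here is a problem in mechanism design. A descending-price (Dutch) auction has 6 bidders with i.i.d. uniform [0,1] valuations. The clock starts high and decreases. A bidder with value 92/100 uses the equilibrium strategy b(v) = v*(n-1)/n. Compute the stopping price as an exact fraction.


Step 1: Dutch auctions are strategically equivalent to first-price auctions
Step 2: The equilibrium bid is b(v) = v*(n-1)/n
Step 3: b = 23/25 * 5/6
Step 4: b = 23/30

23/30


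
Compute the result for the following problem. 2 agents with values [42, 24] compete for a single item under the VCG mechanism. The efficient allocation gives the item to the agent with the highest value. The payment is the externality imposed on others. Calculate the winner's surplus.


Step 1: The winner is the agent with the highest value: agent 0 with value 42
Step 2: Values of other agents: [24]
Step 3: VCG payment = max of others' values = 24
Step 4: Surplus = 42 - 24 = 18

18


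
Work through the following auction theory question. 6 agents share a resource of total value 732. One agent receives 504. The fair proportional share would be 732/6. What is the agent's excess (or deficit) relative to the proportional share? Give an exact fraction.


Step 1: Proportional share = 732/6 = 122
Step 2: Agent's actual allocation = 504
Step 3: Excess = 504 - 122 = 382

382


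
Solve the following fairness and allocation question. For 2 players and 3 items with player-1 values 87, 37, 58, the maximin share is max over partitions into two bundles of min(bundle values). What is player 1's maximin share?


Step 1: Item values = 87, 37, 58
Step 2: Enumerate all 2-bundle partitions and take the smaller bundle:
  Partition 1: {87} vs {37,58} -> bundles 87, 95; min = 87
  Partition 2: {37} vs {87,58} -> bundles 37, 145; min = 37
  Partition 3: {58} vs {87,37} -> bundles 58, 124; min = 58
Step 3: MMS = max(87, 37, 58) = 87

87


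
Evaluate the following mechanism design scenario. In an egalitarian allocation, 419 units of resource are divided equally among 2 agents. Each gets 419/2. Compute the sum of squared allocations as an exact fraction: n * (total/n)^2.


Step 1: Each agent's share = 419/2
Step 2: Square of each share = (419/2)^2 = 175561/4
Step 3: Sum of squares = 2 * 175561/4 = 175561/2

175561/2


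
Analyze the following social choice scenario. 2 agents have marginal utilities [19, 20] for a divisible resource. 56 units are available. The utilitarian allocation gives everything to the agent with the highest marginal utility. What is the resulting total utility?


Step 1: The marginal utilities are [19, 20]
Step 2: The highest marginal utility is 20
Step 3: All 56 units go to that agent
Step 4: Total utility = 20 * 56 = 1120

1120


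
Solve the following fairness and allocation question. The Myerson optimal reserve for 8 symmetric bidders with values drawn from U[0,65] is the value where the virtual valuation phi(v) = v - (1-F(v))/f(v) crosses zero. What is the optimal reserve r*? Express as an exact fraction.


Step 1: For U[0,65], F(v) = v/65 and f(v) = 1/65
Step 2: phi(v) = v - (1 - v/65)/(1/65) = v - (65 - v) = 2v - 65
Step 3: Set phi(r*) = 0: 2r* - 65 = 0
Step 4: r* = 65/2 (the number of bidders n = 8 does not enter)

65/2


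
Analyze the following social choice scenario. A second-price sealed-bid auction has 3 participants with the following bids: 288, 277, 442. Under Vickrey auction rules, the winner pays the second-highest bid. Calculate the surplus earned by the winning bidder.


Step 1: Sort bids in descending order: 442, 288, 277
Step 2: The winning bid is the highest: 442
Step 3: The payment equals the second-highest bid: 288
Step 4: Surplus = winner's bid - payment = 442 - 288 = 154

154


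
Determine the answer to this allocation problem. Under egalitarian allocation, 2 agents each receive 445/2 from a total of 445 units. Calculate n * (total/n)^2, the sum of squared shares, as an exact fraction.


Step 1: Each agent's share = 445/2
Step 2: Square of each share = (445/2)^2 = 198025/4
Step 3: Sum of squares = 2 * 198025/4 = 198025/2

198025/2


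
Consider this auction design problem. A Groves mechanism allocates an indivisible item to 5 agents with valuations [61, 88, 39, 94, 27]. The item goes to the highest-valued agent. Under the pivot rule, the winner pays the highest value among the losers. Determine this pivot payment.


Step 1: The efficient winner is agent 3 with value 94
Step 2: Other agents' values: [61, 88, 39, 27]
Step 3: Pivot payment = max(others) = 88
Step 4: The winner pays 88

88


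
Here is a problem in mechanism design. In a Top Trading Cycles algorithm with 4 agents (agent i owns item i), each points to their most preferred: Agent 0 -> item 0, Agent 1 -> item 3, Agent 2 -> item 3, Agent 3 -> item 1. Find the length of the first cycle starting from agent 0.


Step 1: Trace the pointer graph from agent 0: 0 -> 0
Step 2: A cycle is detected when we revisit agent 0
Step 3: The cycle is: 0 -> 0
Step 4: Cycle length = 1

1


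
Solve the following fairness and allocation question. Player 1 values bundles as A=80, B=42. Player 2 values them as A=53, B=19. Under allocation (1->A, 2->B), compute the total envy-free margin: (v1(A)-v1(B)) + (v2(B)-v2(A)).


Step 1: Player 1's margin = v1(A) - v1(B) = 80 - 42 = 38
Step 2: Player 2's margin = v2(B) - v2(A) = 19 - 53 = -34
Step 3: Total margin = 38 + -34 = 4

4


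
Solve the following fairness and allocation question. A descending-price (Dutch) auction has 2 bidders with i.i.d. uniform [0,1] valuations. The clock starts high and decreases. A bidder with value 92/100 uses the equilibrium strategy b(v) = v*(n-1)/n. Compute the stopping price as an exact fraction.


Step 1: Dutch auctions are strategically equivalent to first-price auctions
Step 2: The equilibrium bid is b(v) = v*(n-1)/n
Step 3: b = 23/25 * 1/2
Step 4: b = 23/50

23/50


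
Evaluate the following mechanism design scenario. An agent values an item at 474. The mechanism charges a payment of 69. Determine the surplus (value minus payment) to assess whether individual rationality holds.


Step 1: Surplus = value - payment = 474 - 69 = 405
Step 2: IR is satisfied (surplus >= 0)

405


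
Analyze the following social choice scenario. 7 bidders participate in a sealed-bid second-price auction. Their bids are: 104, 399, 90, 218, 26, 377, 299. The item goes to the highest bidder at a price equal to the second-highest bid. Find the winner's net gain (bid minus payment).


Step 1: Sort bids in descending order: 399, 377, 299, 218, 104, 90, 26
Step 2: The winning bid is the highest: 399
Step 3: The payment equals the second-highest bid: 377
Step 4: Surplus = winner's bid - payment = 399 - 377 = 22

22


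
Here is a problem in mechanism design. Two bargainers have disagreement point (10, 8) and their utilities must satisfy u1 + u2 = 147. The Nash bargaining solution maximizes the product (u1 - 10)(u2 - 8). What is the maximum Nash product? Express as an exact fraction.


Step 1: The Nash solution splits surplus symmetrically above the disagreement point
Step 2: u1 = (total + d1 - d2)/2 = (147 + 10 - 8)/2 = 149/2
Step 3: u2 = (total - d1 + d2)/2 = (147 - 10 + 8)/2 = 145/2
Step 4: Nash product = (149/2 - 10) * (145/2 - 8)
Step 5: = 129/2 * 129/2 = 16641/4

16641/4


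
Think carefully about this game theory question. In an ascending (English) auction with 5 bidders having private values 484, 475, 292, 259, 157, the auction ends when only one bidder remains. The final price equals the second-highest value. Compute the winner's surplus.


Step 1: Identify the highest value: 484
Step 2: Identify the second-highest value: 475
Step 3: The final price = second-highest value = 475
Step 4: Surplus = 484 - 475 = 9

9


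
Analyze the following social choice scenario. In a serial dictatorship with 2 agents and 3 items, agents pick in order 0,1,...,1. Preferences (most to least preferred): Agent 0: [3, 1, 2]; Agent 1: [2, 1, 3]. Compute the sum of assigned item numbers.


Step 1: Agent 0 picks item 3
Step 2: Agent 1 picks item 2
Step 3: Sum = 3 + 2 = 5

5


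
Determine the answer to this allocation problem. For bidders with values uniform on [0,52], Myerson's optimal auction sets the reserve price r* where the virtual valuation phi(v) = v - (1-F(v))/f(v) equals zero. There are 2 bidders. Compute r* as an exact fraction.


Step 1: For U[0,52], F(v) = v/52 and f(v) = 1/52
Step 2: phi(v) = v - (1 - v/52)/(1/52) = v - (52 - v) = 2v - 52
Step 3: Set phi(r*) = 0: 2r* - 52 = 0
Step 4: r* = 52/2 = 26 (the number of bidders n = 2 does not enter)

26


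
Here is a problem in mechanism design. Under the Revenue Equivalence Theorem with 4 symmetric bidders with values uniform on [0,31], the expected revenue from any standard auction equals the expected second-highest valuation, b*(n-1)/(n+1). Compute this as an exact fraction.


Step 1: By Revenue Equivalence, expected revenue = b*(n-1)/(n+1)
Step 2: Substituting n = 4, b = 31
Step 3: Revenue = 31*(4-1)/(4+1) = 31*3/5
Step 4: Revenue = 93/5

93/5


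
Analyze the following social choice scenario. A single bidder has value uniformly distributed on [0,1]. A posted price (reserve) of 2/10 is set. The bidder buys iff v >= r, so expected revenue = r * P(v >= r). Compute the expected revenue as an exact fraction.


Step 1: Posted price r = 1/5, value support [0,1]
Step 2: P(v >= r) = (1 - 1/5)/1 = 4/5
Step 3: Expected revenue = r * P(v >= r) = 1/5 * 4/5
Step 4: Revenue = 4/25

4/25


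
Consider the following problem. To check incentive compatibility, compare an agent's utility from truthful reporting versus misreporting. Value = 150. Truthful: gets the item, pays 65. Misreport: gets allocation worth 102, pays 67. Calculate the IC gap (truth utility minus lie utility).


Step 1: U(truth) = value - payment = 150 - 65 = 85
Step 2: U(lie) = allocation - payment = 102 - 67 = 35
Step 3: IC gap = 85 - 35 = 50

50


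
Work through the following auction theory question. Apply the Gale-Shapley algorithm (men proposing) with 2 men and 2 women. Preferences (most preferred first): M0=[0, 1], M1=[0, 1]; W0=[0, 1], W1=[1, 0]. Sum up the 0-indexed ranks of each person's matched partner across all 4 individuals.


Step 1: Run Gale-Shapley (men propose, women hold best offer):
  M0 proposes to W0; she accepts
  M1 proposes to W0; rejected
  M1 proposes to W1; she accepts
Step 2: Final matching: W0-M0, W1-M1
Step 3: 0-indexed ranks (man's rank of his match, then woman's): 0 + 0 + 1 + 0
Step 4: Total rank sum = 1

1


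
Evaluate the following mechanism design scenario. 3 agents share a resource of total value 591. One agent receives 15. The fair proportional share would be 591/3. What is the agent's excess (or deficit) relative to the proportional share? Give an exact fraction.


Step 1: Proportional share = 591/3 = 197
Step 2: Agent's actual allocation = 15
Step 3: Excess = 15 - 197 = -182

-182


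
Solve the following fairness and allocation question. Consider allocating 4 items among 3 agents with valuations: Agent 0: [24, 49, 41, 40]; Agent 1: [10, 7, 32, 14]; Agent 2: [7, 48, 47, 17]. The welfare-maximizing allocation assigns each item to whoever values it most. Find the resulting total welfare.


Step 1: For each item, find the maximum value among all agents.
Step 2: Item 0 -> Agent 0 (value 24)
Step 3: Item 1 -> Agent 0 (value 49)
Step 4: Item 2 -> Agent 2 (value 47)
Step 5: Item 3 -> Agent 0 (value 40)
Step 6: Total welfare = 24 + 49 + 47 + 40 = 160

160


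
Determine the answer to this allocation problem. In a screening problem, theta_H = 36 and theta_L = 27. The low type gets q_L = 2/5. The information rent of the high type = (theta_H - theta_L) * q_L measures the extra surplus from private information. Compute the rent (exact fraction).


Step 1: theta_H - theta_L = 36 - 27 = 9
Step 2: Information rent = (theta_H - theta_L) * q_L
Step 3: = 9 * 2/5
Step 4: = 18/5

18/5


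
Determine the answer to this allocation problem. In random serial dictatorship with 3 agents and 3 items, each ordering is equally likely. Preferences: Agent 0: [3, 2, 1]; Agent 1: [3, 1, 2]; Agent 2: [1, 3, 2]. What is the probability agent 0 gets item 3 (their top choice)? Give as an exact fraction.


Step 1: Agent 0 wants item 3
Step 2: There are 6 possible orderings of agents
Step 3: In 3 orderings, agent 0 gets item 3
Step 4: Probability = 3/6 = 1/2

1/2


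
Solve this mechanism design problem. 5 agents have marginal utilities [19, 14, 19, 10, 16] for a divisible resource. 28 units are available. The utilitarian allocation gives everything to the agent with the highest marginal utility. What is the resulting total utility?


Step 1: The marginal utilities are [19, 14, 19, 10, 16]
Step 2: The highest marginal utility is 19
Step 3: All 28 units go to that agent
Step 4: Total utility = 19 * 28 = 532

532


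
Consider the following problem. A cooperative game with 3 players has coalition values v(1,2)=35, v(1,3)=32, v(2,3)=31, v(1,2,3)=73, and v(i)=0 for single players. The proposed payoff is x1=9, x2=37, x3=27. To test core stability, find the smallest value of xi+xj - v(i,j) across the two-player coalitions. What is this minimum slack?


Step 1: Slack for coalition (1,2): x1+x2 - v12 = 46 - 35 = 11
Step 2: Slack for coalition (1,3): x1+x3 - v13 = 36 - 32 = 4
Step 3: Slack for coalition (2,3): x2+x3 - v23 = 64 - 31 = 33
Step 4: Minimum slack = min(11, 4, 33) = 4, attained by (1,3); no pair can gain by deviating, so the allocation is in the core

4


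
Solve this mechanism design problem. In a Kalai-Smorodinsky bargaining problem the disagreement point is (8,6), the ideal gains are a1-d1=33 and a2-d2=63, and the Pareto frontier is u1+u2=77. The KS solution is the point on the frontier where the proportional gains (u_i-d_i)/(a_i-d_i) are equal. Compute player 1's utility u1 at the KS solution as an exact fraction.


Step 1: At the KS point, (u1-d1)/r1 = (u2-d2)/r2 = t and u1+u2 = 77
Step 2: u1 = d1 + r1*t and u2 = d2 + r2*t, so (d1 + r1*t) + (d2 + r2*t) = 77
Step 3: t = (77 - 8 - 6)/(33 + 63) = 63/96 = 21/32
Step 4: u1 = d1 + r1*t = 8 + 33 * 21/32 = 949/32
Step 5: (Check: u2 = d2 + r2*t = 1515/32; u1+u2 = 949/32 + 1515/32 = 77, on the frontier.)

949/32


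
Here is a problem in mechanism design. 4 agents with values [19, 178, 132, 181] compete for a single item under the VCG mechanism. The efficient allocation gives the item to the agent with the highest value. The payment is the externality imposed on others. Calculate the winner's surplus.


Step 1: The winner is the agent with the highest value: agent 3 with value 181
Step 2: Values of other agents: [19, 178, 132]
Step 3: VCG payment = max of others' values = 178
Step 4: Surplus = 181 - 178 = 3

3


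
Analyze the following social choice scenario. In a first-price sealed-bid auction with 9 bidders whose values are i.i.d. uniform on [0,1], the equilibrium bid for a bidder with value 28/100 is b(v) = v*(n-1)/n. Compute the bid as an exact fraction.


Step 1: The symmetric BNE bidding function is b(v) = v * (n-1) / n
Step 2: Substitute v = 7/25 and n = 9
Step 3: b = 7/25 * 8/9
Step 4: b = 56/225

56/225


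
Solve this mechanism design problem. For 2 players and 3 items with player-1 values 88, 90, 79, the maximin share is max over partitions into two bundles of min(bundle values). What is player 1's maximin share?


Step 1: Item values = 88, 90, 79
Step 2: Enumerate all 2-bundle partitions and take the smaller bundle:
  Partition 1: {88} vs {90,79} -> bundles 88, 169; min = 88
  Partition 2: {90} vs {88,79} -> bundles 90, 167; min = 90
  Partition 3: {79} vs {88,90} -> bundles 79, 178; min = 79
Step 3: MMS = max(88, 90, 79) = 90

90


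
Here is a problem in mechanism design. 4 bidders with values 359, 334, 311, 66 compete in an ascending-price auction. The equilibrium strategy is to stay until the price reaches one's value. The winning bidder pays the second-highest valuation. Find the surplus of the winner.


Step 1: Identify the highest value: 359
Step 2: Identify the second-highest value: 334
Step 3: The final price = second-highest value = 334
Step 4: Surplus = 359 - 334 = 25

25


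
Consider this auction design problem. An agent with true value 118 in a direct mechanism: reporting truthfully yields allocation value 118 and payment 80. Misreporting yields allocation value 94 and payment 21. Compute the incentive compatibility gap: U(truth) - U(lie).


Step 1: U(truth) = value - payment = 118 - 80 = 38
Step 2: U(lie) = allocation - payment = 94 - 21 = 73
Step 3: IC gap = 38 - 73 = -35

-35


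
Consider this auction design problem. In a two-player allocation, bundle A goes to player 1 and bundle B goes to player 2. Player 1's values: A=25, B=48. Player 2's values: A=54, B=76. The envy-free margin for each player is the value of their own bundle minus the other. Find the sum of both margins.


Step 1: Player 1's margin = v1(A) - v1(B) = 25 - 48 = -23
Step 2: Player 2's margin = v2(B) - v2(A) = 76 - 54 = 22
Step 3: Total margin = -23 + 22 = -1

-1


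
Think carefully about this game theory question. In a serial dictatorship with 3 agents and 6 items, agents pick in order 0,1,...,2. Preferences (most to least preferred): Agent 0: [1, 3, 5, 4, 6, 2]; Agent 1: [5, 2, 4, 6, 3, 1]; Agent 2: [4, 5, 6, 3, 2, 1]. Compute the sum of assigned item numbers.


Step 1: Agent 0 picks item 1
Step 2: Agent 1 picks item 5
Step 3: Agent 2 picks item 4
Step 4: Sum = 1 + 5 + 4 = 10

10


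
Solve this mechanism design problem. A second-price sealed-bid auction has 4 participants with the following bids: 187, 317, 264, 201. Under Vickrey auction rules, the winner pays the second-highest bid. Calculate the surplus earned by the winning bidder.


Step 1: Sort bids in descending order: 317, 264, 201, 187
Step 2: The winning bid is the highest: 317
Step 3: The payment equals the second-highest bid: 264
Step 4: Surplus = winner's bid - payment = 317 - 264 = 53

53


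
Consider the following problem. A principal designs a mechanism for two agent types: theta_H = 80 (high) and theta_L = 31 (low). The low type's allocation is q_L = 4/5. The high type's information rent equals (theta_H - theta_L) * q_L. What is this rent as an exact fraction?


Step 1: theta_H - theta_L = 80 - 31 = 49
Step 2: Information rent = (theta_H - theta_L) * q_L
Step 3: = 49 * 4/5
Step 4: = 196/5

196/5


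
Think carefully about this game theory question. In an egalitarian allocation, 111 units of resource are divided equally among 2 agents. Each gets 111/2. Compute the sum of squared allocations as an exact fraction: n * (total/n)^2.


Step 1: Each agent's share = 111/2
Step 2: Square of each share = (111/2)^2 = 12321/4
Step 3: Sum of squares = 2 * 12321/4 = 12321/2

12321/2


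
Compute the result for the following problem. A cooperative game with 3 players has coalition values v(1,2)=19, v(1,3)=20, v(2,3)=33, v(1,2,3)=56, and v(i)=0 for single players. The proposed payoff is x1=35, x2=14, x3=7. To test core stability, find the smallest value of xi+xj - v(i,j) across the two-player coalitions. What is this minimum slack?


Step 1: Slack for coalition (1,2): x1+x2 - v12 = 49 - 19 = 30
Step 2: Slack for coalition (1,3): x1+x3 - v13 = 42 - 20 = 22
Step 3: Slack for coalition (2,3): x2+x3 - v23 = 21 - 33 = -12
Step 4: Minimum slack = min(30, 22, -12) = -12, attained by (2,3); coalition (2,3) can block (slack < 0), so the allocation is not in the core

-12


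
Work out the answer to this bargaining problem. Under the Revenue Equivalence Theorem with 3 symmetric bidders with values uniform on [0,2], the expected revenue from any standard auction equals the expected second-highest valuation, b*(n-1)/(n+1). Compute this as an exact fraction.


Step 1: By Revenue Equivalence, expected revenue = b*(n-1)/(n+1)
Step 2: Substituting n = 3, b = 2
Step 3: Revenue = 2*(3-1)/(3+1) = 2*2/4
Step 4: Revenue = 4/4 = 1

1


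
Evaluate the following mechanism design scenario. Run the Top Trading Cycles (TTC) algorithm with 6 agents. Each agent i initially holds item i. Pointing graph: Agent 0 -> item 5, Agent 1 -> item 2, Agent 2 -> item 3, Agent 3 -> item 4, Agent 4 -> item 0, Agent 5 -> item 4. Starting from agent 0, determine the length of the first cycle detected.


Step 1: Trace the pointer graph from agent 0: 0 -> 5 -> 4 -> 0
Step 2: A cycle is detected when we revisit agent 0
Step 3: The cycle is: 0 -> 5 -> 4 -> 0
Step 4: Cycle length = 3

3


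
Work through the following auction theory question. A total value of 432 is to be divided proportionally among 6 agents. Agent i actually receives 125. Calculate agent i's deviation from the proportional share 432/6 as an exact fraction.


Step 1: Proportional share = 432/6 = 72
Step 2: Agent's actual allocation = 125
Step 3: Excess = 125 - 72 = 53

53


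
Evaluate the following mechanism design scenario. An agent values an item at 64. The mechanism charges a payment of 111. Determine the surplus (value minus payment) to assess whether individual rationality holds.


Step 1: Surplus = value - payment = 64 - 111 = -47
Step 2: IR is violated (surplus < 0)

-47


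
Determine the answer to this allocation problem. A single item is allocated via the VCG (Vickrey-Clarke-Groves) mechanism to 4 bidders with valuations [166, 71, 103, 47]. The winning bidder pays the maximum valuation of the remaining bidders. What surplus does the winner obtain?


Step 1: The winner is the agent with the highest value: agent 0 with value 166
Step 2: Values of other agents: [71, 103, 47]
Step 3: VCG payment = max of others' values = 103
Step 4: Surplus = 166 - 103 = 63

63


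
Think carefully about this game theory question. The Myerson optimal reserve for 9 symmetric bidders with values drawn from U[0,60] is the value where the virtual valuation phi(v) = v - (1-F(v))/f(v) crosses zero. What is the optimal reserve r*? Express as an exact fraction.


Step 1: For U[0,60], F(v) = v/60 and f(v) = 1/60
Step 2: phi(v) = v - (1 - v/60)/(1/60) = v - (60 - v) = 2v - 60
Step 3: Set phi(r*) = 0: 2r* - 60 = 0
Step 4: r* = 60/2 = 30 (the number of bidders n = 9 does not enter)

30


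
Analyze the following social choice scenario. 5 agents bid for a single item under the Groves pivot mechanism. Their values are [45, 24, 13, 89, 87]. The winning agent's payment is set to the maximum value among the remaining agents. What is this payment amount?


Step 1: The efficient winner is agent 3 with value 89
Step 2: Other agents' values: [45, 24, 13, 87]
Step 3: Pivot payment = max(others) = 87
Step 4: The winner pays 87

87


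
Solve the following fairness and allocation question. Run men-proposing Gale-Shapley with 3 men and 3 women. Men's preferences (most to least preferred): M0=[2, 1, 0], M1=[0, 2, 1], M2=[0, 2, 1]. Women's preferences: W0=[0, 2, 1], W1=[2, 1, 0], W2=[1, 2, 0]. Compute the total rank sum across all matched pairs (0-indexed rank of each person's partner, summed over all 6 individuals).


Step 1: Run Gale-Shapley (men propose, women hold best offer):
  M0 proposes to W2; she accepts
  M1 proposes to W0; she accepts
  M2 proposes to W0; she switches from M1
  M1 proposes to W2; she switches from M0
  M0 proposes to W1; she accepts
Step 2: Final matching: W0-M2, W1-M0, W2-M1
Step 3: 0-indexed ranks (man's rank of his match, then woman's): 0 + 1 + 1 + 2 + 1 + 0
Step 4: Total rank sum = 5

5


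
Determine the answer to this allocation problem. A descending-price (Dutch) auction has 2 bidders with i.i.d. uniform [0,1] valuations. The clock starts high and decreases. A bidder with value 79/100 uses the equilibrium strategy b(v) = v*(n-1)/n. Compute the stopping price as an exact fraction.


Step 1: Dutch auctions are strategically equivalent to first-price auctions
Step 2: The equilibrium bid is b(v) = v*(n-1)/n
Step 3: b = 79/100 * 1/2
Step 4: b = 79/200

79/200


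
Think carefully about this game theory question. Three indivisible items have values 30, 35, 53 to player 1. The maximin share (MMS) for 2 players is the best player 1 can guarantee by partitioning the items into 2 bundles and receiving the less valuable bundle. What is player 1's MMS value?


Step 1: Item values = 30, 35, 53
Step 2: Enumerate all 2-bundle partitions and take the smaller bundle:
  Partition 1: {30} vs {35,53} -> bundles 30, 88; min = 30
  Partition 2: {35} vs {30,53} -> bundles 35, 83; min = 35
  Partition 3: {53} vs {30,35} -> bundles 53, 65; min = 53
Step 3: MMS = max(30, 35, 53) = 53

53


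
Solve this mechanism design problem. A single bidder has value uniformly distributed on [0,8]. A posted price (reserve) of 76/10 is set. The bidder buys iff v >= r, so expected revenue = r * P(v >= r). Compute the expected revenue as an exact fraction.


Step 1: Posted price r = 38/5, value support [0,8]
Step 2: P(v >= r) = (8 - 38/5)/8 = 1/20
Step 3: Expected revenue = r * P(v >= r) = 38/5 * 1/20
Step 4: Revenue = 19/50

19/50


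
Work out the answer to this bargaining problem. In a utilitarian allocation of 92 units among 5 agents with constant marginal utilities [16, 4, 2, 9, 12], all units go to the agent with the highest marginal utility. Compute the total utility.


Step 1: The marginal utilities are [16, 4, 2, 9, 12]
Step 2: The highest marginal utility is 16
Step 3: All 92 units go to that agent
Step 4: Total utility = 16 * 92 = 1472

1472


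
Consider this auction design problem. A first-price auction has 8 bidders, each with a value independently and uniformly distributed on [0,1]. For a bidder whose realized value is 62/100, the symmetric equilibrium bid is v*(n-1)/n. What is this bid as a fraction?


Step 1: The symmetric BNE bidding function is b(v) = v * (n-1) / n
Step 2: Substitute v = 31/50 and n = 8
Step 3: b = 31/50 * 7/8
Step 4: b = 217/400

217/400


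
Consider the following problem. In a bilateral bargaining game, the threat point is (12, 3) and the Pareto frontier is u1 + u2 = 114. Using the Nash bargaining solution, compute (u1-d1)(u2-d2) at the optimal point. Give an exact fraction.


Step 1: The Nash solution splits surplus symmetrically above the disagreement point
Step 2: u1 = (total + d1 - d2)/2 = (114 + 12 - 3)/2 = 123/2
Step 3: u2 = (total - d1 + d2)/2 = (114 - 12 + 3)/2 = 105/2
Step 4: Nash product = (123/2 - 12) * (105/2 - 3)
Step 5: = 99/2 * 99/2 = 9801/4

9801/4


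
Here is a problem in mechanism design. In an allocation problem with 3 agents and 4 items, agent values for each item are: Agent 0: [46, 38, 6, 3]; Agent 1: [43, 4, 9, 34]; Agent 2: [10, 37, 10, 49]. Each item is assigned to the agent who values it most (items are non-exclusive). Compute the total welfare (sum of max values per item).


Step 1: For each item, find the maximum value among all agents.
Step 2: Item 0 -> Agent 0 (value 46)
Step 3: Item 1 -> Agent 0 (value 38)
Step 4: Item 2 -> Agent 2 (value 10)
Step 5: Item 3 -> Agent 2 (value 49)
Step 6: Total welfare = 46 + 38 + 10 + 49 = 143

143


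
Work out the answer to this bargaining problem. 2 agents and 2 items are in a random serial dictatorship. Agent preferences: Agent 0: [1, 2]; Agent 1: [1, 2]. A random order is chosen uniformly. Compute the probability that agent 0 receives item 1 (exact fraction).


Step 1: Agent 0 wants item 1
Step 2: There are 2 possible orderings of agents
Step 3: In 1 orderings, agent 0 gets item 1
Step 4: Probability = 1/2

1/2


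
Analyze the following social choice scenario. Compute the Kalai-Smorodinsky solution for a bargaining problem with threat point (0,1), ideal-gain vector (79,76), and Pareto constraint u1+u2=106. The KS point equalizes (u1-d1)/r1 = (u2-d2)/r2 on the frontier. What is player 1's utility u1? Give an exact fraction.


Step 1: At the KS point, (u1-d1)/r1 = (u2-d2)/r2 = t and u1+u2 = 106
Step 2: u1 = d1 + r1*t and u2 = d2 + r2*t, so (d1 + r1*t) + (d2 + r2*t) = 106
Step 3: t = (106 - 0 - 1)/(79 + 76) = 105/155 = 21/31
Step 4: u1 = d1 + r1*t = 0 + 79 * 21/31 = 1659/31
Step 5: (Check: u2 = d2 + r2*t = 1627/31; u1+u2 = 1659/31 + 1627/31 = 106, on the frontier.)

1659/31


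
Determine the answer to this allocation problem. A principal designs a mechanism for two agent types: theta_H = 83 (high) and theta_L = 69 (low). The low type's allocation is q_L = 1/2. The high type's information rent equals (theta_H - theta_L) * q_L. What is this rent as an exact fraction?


Step 1: theta_H - theta_L = 83 - 69 = 14
Step 2: Information rent = (theta_H - theta_L) * q_L
Step 3: = 14 * 1/2
Step 4: = 7

7


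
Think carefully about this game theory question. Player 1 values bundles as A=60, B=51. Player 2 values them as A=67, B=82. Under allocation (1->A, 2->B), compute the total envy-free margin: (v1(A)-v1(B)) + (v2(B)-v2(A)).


Step 1: Player 1's margin = v1(A) - v1(B) = 60 - 51 = 9
Step 2: Player 2's margin = v2(B) - v2(A) = 82 - 67 = 15
Step 3: Total margin = 9 + 15 = 24

24


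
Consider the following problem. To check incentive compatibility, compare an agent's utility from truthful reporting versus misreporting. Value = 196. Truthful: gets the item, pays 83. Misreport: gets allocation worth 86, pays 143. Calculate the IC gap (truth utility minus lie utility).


Step 1: U(truth) = value - payment = 196 - 83 = 113
Step 2: U(lie) = allocation - payment = 86 - 143 = -57
Step 3: IC gap = 113 - (-57) = 170

170


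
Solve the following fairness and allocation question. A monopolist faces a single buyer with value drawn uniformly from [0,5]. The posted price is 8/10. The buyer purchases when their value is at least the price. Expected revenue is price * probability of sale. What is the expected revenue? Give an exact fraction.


Step 1: Posted price r = 4/5, value support [0,5]
Step 2: P(v >= r) = (5 - 4/5)/5 = 21/25
Step 3: Expected revenue = r * P(v >= r) = 4/5 * 21/25
Step 4: Revenue = 84/125

84/125


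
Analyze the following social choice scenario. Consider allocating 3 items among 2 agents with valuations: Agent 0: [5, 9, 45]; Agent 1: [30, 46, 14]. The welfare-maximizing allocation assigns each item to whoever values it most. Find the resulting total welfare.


Step 1: For each item, find the maximum value among all agents.
Step 2: Item 0 -> Agent 1 (value 30)
Step 3: Item 1 -> Agent 1 (value 46)
Step 4: Item 2 -> Agent 0 (value 45)
Step 5: Total welfare = 30 + 46 + 45 = 121

121


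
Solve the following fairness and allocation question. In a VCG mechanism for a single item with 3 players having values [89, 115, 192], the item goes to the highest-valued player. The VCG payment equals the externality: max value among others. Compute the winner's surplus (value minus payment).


Step 1: The winner is the agent with the highest value: agent 2 with value 192
Step 2: Values of other agents: [89, 115]
Step 3: VCG payment = max of others' values = 115
Step 4: Surplus = 192 - 115 = 77

77


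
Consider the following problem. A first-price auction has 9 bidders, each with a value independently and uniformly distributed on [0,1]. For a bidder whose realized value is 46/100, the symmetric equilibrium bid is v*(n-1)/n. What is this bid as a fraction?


Step 1: The symmetric BNE bidding function is b(v) = v * (n-1) / n
Step 2: Substitute v = 23/50 and n = 9
Step 3: b = 23/50 * 8/9
Step 4: b = 92/225

92/225


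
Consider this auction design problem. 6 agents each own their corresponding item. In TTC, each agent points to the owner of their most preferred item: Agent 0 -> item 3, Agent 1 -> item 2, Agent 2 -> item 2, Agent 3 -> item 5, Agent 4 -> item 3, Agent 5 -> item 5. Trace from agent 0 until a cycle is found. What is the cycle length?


Step 1: Trace the pointer graph from agent 0: 0 -> 3 -> 5 -> 5
Step 2: A cycle is detected when we revisit agent 5
Step 3: The cycle is: 5 -> 5
Step 4: Cycle length = 1

1


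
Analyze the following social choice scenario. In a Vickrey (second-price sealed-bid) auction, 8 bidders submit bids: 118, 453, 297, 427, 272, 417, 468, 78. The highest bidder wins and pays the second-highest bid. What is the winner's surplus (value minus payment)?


Step 1: Sort bids in descending order: 468, 453, 427, 417, 297, 272, 118, 78
Step 2: The winning bid is the highest: 468
Step 3: The payment equals the second-highest bid: 453
Step 4: Surplus = winner's bid - payment = 468 - 453 = 15

15


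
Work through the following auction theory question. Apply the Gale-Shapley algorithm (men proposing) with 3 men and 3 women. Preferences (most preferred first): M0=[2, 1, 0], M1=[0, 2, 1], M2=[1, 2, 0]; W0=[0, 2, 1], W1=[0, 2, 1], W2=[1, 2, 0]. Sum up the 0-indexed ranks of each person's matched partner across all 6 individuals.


Step 1: Run Gale-Shapley (men propose, women hold best offer):
  M0 proposes to W2; she accepts
  M1 proposes to W0; she accepts
  M2 proposes to W1; she accepts
Step 2: Final matching: W0-M1, W1-M2, W2-M0
Step 3: 0-indexed ranks (man's rank of his match, then woman's): 0 + 2 + 0 + 1 + 0 + 2
Step 4: Total rank sum = 5

5


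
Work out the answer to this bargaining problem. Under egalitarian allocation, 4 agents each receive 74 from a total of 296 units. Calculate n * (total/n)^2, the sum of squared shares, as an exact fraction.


Step 1: Each agent's share = 296/4 = 74
Step 2: Square of each share = (74)^2 = 5476
Step 3: Sum of squares = 4 * 5476 = 21904

21904


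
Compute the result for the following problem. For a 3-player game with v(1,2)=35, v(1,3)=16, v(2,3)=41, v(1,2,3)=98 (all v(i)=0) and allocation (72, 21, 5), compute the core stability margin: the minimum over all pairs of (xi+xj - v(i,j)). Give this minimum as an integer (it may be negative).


Step 1: Slack for coalition (1,2): x1+x2 - v12 = 93 - 35 = 58
Step 2: Slack for coalition (1,3): x1+x3 - v13 = 77 - 16 = 61
Step 3: Slack for coalition (2,3): x2+x3 - v23 = 26 - 41 = -15
Step 4: Minimum slack = min(58, 61, -15) = -15, attained by (2,3); coalition (2,3) can block (slack < 0), so the allocation is not in the core

-15


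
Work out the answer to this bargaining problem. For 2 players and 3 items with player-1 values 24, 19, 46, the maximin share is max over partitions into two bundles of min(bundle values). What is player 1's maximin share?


Step 1: Item values = 24, 19, 46
Step 2: Enumerate all 2-bundle partitions and take the smaller bundle:
  Partition 1: {24} vs {19,46} -> bundles 24, 65; min = 24
  Partition 2: {19} vs {24,46} -> bundles 19, 70; min = 19
  Partition 3: {46} vs {24,19} -> bundles 46, 43; min = 43
Step 3: MMS = max(24, 19, 43) = 43

43


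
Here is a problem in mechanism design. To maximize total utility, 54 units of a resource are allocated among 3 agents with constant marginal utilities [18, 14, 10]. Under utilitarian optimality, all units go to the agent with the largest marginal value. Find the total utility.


Step 1: The marginal utilities are [18, 14, 10]
Step 2: The highest marginal utility is 18
Step 3: All 54 units go to that agent
Step 4: Total utility = 18 * 54 = 972

972


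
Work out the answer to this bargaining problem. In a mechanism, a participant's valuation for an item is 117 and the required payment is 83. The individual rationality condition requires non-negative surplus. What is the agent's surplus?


Step 1: Surplus = value - payment = 117 - 83 = 34
Step 2: IR is satisfied (surplus >= 0)

34


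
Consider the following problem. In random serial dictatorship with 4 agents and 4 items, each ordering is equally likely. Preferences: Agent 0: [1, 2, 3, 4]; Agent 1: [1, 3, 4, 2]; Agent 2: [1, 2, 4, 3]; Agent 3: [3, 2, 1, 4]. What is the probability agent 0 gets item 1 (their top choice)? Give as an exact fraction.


Step 1: Agent 0 wants item 1
Step 2: There are 24 possible orderings of agents
Step 3: In 8 orderings, agent 0 gets item 1
Step 4: Probability = 8/24 = 1/3

1/3


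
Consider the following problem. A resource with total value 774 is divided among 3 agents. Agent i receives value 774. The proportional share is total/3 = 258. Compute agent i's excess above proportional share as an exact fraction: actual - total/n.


Step 1: Proportional share = 774/3 = 258
Step 2: Agent's actual allocation = 774
Step 3: Excess = 774 - 258 = 516

516


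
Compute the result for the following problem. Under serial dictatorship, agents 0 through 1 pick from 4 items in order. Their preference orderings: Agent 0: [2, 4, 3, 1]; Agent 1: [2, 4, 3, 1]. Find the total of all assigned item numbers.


Step 1: Agent 0 picks item 2
Step 2: Agent 1 picks item 4
Step 3: Sum = 2 + 4 = 6

6


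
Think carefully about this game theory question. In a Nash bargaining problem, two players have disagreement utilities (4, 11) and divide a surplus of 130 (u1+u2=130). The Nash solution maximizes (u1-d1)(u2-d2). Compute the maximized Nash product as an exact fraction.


Step 1: The Nash solution splits surplus symmetrically above the disagreement point
Step 2: u1 = (total + d1 - d2)/2 = (130 + 4 - 11)/2 = 123/2
Step 3: u2 = (total - d1 + d2)/2 = (130 - 4 + 11)/2 = 137/2
Step 4: Nash product = (123/2 - 4) * (137/2 - 11)
Step 5: = 115/2 * 115/2 = 13225/4

13225/4


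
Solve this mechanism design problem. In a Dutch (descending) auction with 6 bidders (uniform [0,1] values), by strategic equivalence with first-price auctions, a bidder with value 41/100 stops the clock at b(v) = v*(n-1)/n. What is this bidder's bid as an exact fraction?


Step 1: Dutch auctions are strategically equivalent to first-price auctions
Step 2: The equilibrium bid is b(v) = v*(n-1)/n
Step 3: b = 41/100 * 5/6
Step 4: b = 41/120

41/120
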